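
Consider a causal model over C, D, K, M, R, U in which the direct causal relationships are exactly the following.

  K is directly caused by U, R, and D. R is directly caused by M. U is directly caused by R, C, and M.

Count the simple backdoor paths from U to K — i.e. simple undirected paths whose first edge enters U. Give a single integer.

2

A backdoor path from U to K is any simple undirected path whose first edge points into U (i.e. leaves U via a parent).
Parents of U: {C, M, R}.
Enumerating:
  P1: U <- M -> R -> K
  P2: U <- R -> K
That exhausts the simple backdoor paths. Count: 2.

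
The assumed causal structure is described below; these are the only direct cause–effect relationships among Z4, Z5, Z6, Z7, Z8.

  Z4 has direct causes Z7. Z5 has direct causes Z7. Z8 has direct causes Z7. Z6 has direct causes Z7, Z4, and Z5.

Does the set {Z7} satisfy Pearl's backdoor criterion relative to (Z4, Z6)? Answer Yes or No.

Backdoor paths from Z4 to Z6 (paths whose first edge points into Z4):
  P1: Z4 <- Z7 -> Z5 -> Z6
  P2: Z4 <- Z7 -> Z6
Condition 1 (no descendant of Z4 in the set): holds — descendants of Z4 are {Z6}; none are in {Z7}.
Condition 2 (every backdoor path blocked by {Z7}):
  P1: blocked at fork node Z7 ∈ conditioning set.
  P2: blocked at fork node Z7 ∈ conditioning set.
{Z7} satisfies the backdoor criterion.

Yes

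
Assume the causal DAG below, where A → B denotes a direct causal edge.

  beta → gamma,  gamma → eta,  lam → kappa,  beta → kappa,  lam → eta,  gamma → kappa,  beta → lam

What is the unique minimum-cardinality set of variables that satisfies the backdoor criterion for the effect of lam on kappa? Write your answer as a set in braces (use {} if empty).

{beta}

Variables eligible for adjustment (non-descendants of lam, excluding lam and kappa): {beta, gamma}.
Backdoor paths from lam to kappa:
  P1: lam <- beta -> gamma -> kappa
  P2: lam <- beta -> kappa
The empty set is not sufficient: P1 (lam <- beta -> gamma -> kappa) has no collider blocking it and no conditioned non-collider, so it is open.
Try {beta}:
  P1: blocked at fork node beta ∈ conditioning set.
  P2: blocked at fork node beta ∈ conditioning set.
{beta} contains no descendant of lam and blocks every backdoor path.
No other singleton works — e.g. {gamma} leaves P2 open — so {beta} is the unique smallest valid adjustment set.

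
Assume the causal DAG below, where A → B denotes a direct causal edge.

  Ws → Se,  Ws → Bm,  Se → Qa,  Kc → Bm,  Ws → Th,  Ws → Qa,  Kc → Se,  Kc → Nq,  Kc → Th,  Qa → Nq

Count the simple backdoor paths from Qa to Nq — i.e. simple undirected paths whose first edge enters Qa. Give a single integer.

6

A backdoor path from Qa to Nq is any simple undirected path whose first edge points into Qa (i.e. leaves Qa via a parent).
Parents of Qa: {Se, Ws}.
Enumerating:
  P1: Qa <- Ws -> Se <- Kc -> Nq
  P2: Qa <- Ws -> Th <- Kc -> Nq
  P3: Qa <- Ws -> Bm <- Kc -> Nq
  P4: Qa <- Se <- Ws -> Th <- Kc -> Nq
  P5: Qa <- Se <- Ws -> Bm <- Kc -> Nq
  P6: Qa <- Se <- Kc -> Nq
That exhausts the simple backdoor paths. Count: 6.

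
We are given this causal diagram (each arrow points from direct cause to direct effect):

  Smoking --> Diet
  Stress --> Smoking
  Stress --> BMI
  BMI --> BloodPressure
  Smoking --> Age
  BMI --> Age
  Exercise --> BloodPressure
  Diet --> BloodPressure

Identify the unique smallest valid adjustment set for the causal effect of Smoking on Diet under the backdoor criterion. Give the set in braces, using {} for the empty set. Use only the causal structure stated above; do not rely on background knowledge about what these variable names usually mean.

Variables eligible for adjustment (non-descendants of Smoking, excluding Smoking and Diet): {BMI, Exercise, Stress}.
Backdoor paths from Smoking to Diet:
  P1: Smoking <- Stress -> BMI -> BloodPressure <- Diet
Each backdoor path contains an unconditioned collider, so every path is already blocked with the empty conditioning set:
  P1: blocked at collider BloodPressure (neither it nor any descendant is in the conditioning set).
The empty set is therefore the unique smallest valid set.

{}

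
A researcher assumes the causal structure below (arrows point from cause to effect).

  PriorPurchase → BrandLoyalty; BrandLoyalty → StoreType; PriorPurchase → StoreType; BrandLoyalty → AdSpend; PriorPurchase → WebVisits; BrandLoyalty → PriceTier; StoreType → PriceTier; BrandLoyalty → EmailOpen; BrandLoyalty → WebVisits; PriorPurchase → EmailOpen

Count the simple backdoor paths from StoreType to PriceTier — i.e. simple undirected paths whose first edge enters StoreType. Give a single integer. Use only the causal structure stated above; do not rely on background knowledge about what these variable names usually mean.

A backdoor path from StoreType to PriceTier is any simple undirected path whose first edge points into StoreType (i.e. leaves StoreType via a parent).
Parents of StoreType: {BrandLoyalty, PriorPurchase}.
Enumerating:
  P1: StoreType <- PriorPurchase -> BrandLoyalty -> PriceTier
  P2: StoreType <- PriorPurchase -> EmailOpen <- BrandLoyalty -> PriceTier
  P3: StoreType <- PriorPurchase -> WebVisits <- BrandLoyalty -> PriceTier
  P4: StoreType <- BrandLoyalty -> PriceTier
That exhausts the simple backdoor paths. Count: 4.

4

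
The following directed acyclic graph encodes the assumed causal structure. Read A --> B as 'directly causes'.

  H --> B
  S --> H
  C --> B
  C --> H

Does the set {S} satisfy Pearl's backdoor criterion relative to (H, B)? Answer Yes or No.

No

Backdoor paths from H to B (paths whose first edge points into H):
  P1: H <- C -> B
Condition 1 (no descendant of H in the set): holds — descendants of H are {B}; none are in {S}.
Condition 2 (every backdoor path blocked by {S}):
  P1: open — no interior node is in the conditioning set.
{S} does not satisfy the backdoor criterion.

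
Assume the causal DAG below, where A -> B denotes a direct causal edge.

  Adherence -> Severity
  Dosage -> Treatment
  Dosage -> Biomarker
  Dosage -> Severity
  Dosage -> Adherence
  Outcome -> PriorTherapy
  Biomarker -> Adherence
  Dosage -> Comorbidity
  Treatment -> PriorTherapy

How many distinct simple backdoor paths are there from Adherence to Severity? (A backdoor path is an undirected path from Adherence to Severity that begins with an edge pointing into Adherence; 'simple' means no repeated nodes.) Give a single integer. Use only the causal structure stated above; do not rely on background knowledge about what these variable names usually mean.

2

A backdoor path from Adherence to Severity is any simple undirected path whose first edge points into Adherence (i.e. leaves Adherence via a parent).
Parents of Adherence: {Biomarker, Dosage}.
Enumerating:
  P1: Adherence <- Dosage -> Severity
  P2: Adherence <- Biomarker <- Dosage -> Severity
That exhausts the simple backdoor paths. Count: 2.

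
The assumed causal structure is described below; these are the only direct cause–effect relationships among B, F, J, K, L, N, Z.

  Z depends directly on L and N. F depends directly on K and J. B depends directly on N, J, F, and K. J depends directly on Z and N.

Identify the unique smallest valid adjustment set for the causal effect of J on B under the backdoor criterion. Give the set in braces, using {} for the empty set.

{N}

Variables eligible for adjustment (non-descendants of J, excluding J and B): {K, L, N, Z}.
Backdoor paths from J to B:
  P1: J <- N -> B
  P2: J <- Z <- N -> B
The empty set is not sufficient: P1 (J <- N -> B) has no collider blocking it and no conditioned non-collider, so it is open.
Try {N}:
  P1: blocked at fork node N ∈ conditioning set.
  P2: blocked at fork node N ∈ conditioning set.
{N} contains no descendant of J and blocks every backdoor path.
No other singleton works — e.g. {K} leaves P1 open — so {N} is the unique smallest valid adjustment set.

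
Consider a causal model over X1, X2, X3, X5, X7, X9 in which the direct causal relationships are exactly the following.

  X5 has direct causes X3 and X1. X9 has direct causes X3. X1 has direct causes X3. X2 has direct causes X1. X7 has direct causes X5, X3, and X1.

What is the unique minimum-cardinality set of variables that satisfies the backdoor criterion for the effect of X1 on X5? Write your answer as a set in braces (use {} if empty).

{X3}

Variables eligible for adjustment (non-descendants of X1, excluding X1 and X5): {X3, X9}.
Backdoor paths from X1 to X5:
  P1: X1 <- X3 -> X5
  P2: X1 <- X3 -> X7 <- X5
The empty set is not sufficient: P1 (X1 <- X3 -> X5) has no collider blocking it and no conditioned non-collider, so it is open.
Try {X3}:
  P1: blocked at fork node X3 ∈ conditioning set.
  P2: blocked at fork node X3 ∈ conditioning set.
{X3} contains no descendant of X1 and blocks every backdoor path.
No other singleton works — e.g. {X9} leaves P1 open — so {X3} is the unique smallest valid adjustment set.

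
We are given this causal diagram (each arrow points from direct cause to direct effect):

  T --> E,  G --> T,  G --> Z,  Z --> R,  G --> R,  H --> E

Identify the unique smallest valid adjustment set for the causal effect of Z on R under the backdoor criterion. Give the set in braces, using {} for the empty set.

Variables eligible for adjustment (non-descendants of Z, excluding Z and R): {E, G, H, T}.
Backdoor paths from Z to R:
  P1: Z <- G -> R
The empty set is not sufficient: P1 (Z <- G -> R) has no collider blocking it and no conditioned non-collider, so it is open.
Try {G}:
  P1: blocked at fork node G ∈ conditioning set.
{G} contains no descendant of Z and blocks every backdoor path.
No other singleton works — e.g. {H} leaves P1 open — so {G} is the unique smallest valid adjustment set.

{G}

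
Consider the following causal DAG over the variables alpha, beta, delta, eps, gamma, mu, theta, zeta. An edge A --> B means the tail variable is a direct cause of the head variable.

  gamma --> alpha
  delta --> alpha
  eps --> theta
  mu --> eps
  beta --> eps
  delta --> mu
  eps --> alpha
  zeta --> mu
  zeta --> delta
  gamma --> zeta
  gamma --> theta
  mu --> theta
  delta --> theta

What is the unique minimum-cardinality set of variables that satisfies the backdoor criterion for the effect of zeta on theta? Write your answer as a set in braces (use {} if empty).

Variables eligible for adjustment (non-descendants of zeta, excluding zeta and theta): {beta, gamma}.
Backdoor paths from zeta to theta:
  P1: zeta <- gamma -> theta
  P2: zeta <- gamma -> alpha <- delta -> mu -> eps -> theta
  P3: zeta <- gamma -> alpha <- delta -> mu -> theta
  P4: zeta <- gamma -> alpha <- delta -> theta
  P5: zeta <- gamma -> alpha <- eps <- mu <- delta -> theta
  P6: zeta <- gamma -> alpha <- eps <- mu -> theta
  P7: zeta <- gamma -> alpha <- eps -> theta
The empty set is not sufficient: P1 (zeta <- gamma -> theta) has no collider blocking it and no conditioned non-collider, so it is open.
Try {gamma}:
  P1: blocked at fork node gamma ∈ conditioning set.
  P2: blocked at fork node gamma ∈ conditioning set.
  P3: blocked at fork node gamma ∈ conditioning set.
  P4: blocked at fork node gamma ∈ conditioning set.
  P5: blocked at fork node gamma ∈ conditioning set.
  P6: blocked at fork node gamma ∈ conditioning set.
  P7: blocked at fork node gamma ∈ conditioning set.
{gamma} contains no descendant of zeta and blocks every backdoor path.
No other singleton works — e.g. {beta} leaves P1 open — so {gamma} is the unique smallest valid adjustment set.

{gamma}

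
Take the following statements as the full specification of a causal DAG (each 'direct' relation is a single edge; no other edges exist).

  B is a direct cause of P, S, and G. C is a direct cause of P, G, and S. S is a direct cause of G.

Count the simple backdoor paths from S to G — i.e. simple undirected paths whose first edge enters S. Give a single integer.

A backdoor path from S to G is any simple undirected path whose first edge points into S (i.e. leaves S via a parent).
Parents of S: {B, C}.
Enumerating:
  P1: S <- C -> P <- B -> G
  P2: S <- C -> G
  P3: S <- B -> P <- C -> G
  P4: S <- B -> G
That exhausts the simple backdoor paths. Count: 4.

4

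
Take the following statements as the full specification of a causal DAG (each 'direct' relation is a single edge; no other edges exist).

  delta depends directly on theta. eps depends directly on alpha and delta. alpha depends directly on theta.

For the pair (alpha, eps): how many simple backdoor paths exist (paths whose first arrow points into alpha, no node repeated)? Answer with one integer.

1

A backdoor path from alpha to eps is any simple undirected path whose first edge points into alpha (i.e. leaves alpha via a parent).
Parents of alpha: {theta}.
Enumerating:
  P1: alpha <- theta -> delta -> eps
That exhausts the simple backdoor paths. Count: 1.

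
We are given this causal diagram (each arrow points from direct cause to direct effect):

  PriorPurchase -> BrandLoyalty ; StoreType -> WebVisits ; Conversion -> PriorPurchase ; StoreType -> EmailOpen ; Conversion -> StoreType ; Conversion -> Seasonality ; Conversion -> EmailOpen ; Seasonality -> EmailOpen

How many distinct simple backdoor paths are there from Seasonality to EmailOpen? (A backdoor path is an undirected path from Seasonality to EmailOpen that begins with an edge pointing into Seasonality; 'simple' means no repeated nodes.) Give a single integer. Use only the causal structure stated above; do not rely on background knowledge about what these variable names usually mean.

2

A backdoor path from Seasonality to EmailOpen is any simple undirected path whose first edge points into Seasonality (i.e. leaves Seasonality via a parent).
Parents of Seasonality: {Conversion}.
Enumerating:
  P1: Seasonality <- Conversion -> StoreType -> EmailOpen
  P2: Seasonality <- Conversion -> EmailOpen
That exhausts the simple backdoor paths. Count: 2.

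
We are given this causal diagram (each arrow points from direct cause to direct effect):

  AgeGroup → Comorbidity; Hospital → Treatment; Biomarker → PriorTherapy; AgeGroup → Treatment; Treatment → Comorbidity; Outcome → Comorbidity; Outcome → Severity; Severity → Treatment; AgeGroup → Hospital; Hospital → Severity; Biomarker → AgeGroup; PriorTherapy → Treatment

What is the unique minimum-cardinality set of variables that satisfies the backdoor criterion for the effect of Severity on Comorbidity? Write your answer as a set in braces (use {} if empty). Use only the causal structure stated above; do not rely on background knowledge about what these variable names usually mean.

Variables eligible for adjustment (non-descendants of Severity, excluding Severity and Comorbidity): {AgeGroup, Biomarker, Hospital, Outcome, PriorTherapy}.
Backdoor paths from Severity to Comorbidity:
  P1: Severity <- Outcome -> Comorbidity
  P2: Severity <- Hospital <- AgeGroup <- Biomarker -> PriorTherapy -> Treatment -> Comorbidity
  P3: Severity <- Hospital <- AgeGroup -> Treatment -> Comorbidity
  P4: Severity <- Hospital <- AgeGroup -> Comorbidity
  P5: Severity <- Hospital -> Treatment <- AgeGroup -> Comorbidity
  P6: Severity <- Hospital -> Treatment <- PriorTherapy <- Biomarker -> AgeGroup -> Comorbidity
  P7: Severity <- Hospital -> Treatment -> Comorbidity
The empty set is not sufficient: P1 (Severity <- Outcome -> Comorbidity) has no collider blocking it and no conditioned non-collider, so it is open.
Try {Hospital, Outcome}:
  P1: blocked at fork node Outcome ∈ conditioning set.
  P2: blocked at chain node Hospital ∈ conditioning set.
  P3: blocked at chain node Hospital ∈ conditioning set.
  P4: blocked at chain node Hospital ∈ conditioning set.
  P5: blocked at fork node Hospital ∈ conditioning set.
  P6: blocked at fork node Hospital ∈ conditioning set.
  P7: blocked at fork node Hospital ∈ conditioning set.
{Hospital, Outcome} contains no descendant of Severity and blocks every backdoor path.
Every element of {Hospital, Outcome} is needed (dropping Hospital leaves P2 open; dropping Outcome leaves P1 open), so no proper subset is valid.
Among all size-2 subsets of the eligible variables, only {Hospital, Outcome} blocks every backdoor path, so it is the unique smallest valid adjustment set.

{Hospital, Outcome}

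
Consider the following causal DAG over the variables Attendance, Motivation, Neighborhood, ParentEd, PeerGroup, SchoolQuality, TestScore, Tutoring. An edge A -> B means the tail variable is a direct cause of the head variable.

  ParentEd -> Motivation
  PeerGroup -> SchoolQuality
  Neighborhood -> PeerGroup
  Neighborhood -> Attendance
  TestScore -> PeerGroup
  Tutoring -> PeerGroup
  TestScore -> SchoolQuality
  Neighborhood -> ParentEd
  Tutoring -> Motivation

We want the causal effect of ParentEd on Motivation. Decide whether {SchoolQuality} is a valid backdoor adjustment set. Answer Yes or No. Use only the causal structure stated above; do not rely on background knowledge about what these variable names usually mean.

No

Backdoor paths from ParentEd to Motivation (paths whose first edge points into ParentEd):
  P1: ParentEd <- Neighborhood -> PeerGroup <- Tutoring -> Motivation
Condition 1 (no descendant of ParentEd in the set): holds — descendants of ParentEd are {Motivation}; none are in {SchoolQuality}.
Condition 2 (every backdoor path blocked by {SchoolQuality}):
  P1: open — collider(s) PeerGroup are conditioned on (or have a conditioned descendant) and no non-collider on the path is in the set.
{SchoolQuality} does not satisfy the backdoor criterion.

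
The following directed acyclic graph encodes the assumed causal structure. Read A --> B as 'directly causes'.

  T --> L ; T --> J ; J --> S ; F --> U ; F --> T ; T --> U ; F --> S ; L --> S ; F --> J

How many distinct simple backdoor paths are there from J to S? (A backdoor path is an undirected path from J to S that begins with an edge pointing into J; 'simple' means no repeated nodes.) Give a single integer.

6

A backdoor path from J to S is any simple undirected path whose first edge points into J (i.e. leaves J via a parent).
Parents of J: {F, T}.
Enumerating:
  P1: J <- F -> T -> L -> S
  P2: J <- F -> U <- T -> L -> S
  P3: J <- F -> S
  P4: J <- T <- F -> S
  P5: J <- T -> U <- F -> S
  P6: J <- T -> L -> S
That exhausts the simple backdoor paths. Count: 6.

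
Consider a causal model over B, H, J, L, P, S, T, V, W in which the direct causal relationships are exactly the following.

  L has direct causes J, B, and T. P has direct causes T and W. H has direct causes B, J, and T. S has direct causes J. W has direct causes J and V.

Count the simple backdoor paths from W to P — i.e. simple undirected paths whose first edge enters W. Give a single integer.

A backdoor path from W to P is any simple undirected path whose first edge points into W (i.e. leaves W via a parent).
Parents of W: {J, V}.
Enumerating:
  P1: W <- J -> H <- T -> P
  P2: W <- J -> H <- B -> L <- T -> P
  P3: W <- J -> L <- T -> P
  P4: W <- J -> L <- B -> H <- T -> P
That exhausts the simple backdoor paths. Count: 4.

4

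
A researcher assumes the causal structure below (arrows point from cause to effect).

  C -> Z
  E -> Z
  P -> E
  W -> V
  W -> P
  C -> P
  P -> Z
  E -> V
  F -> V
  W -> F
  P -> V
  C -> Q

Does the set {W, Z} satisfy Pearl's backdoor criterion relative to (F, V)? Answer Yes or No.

Backdoor paths from F to V (paths whose first edge points into F):
  P1: F <- W -> P <- C -> Z <- E -> V
  P2: F <- W -> P -> E -> V
  P3: F <- W -> P -> Z <- E -> V
  P4: F <- W -> P -> V
  P5: F <- W -> V
Condition 1 (no descendant of F in the set): holds — descendants of F are {V}; none are in {W, Z}.
Condition 2 (every backdoor path blocked by {W, Z}):
  P1: blocked at fork node W ∈ conditioning set.
  P2: blocked at fork node W ∈ conditioning set.
  P3: blocked at fork node W ∈ conditioning set.
  P4: blocked at fork node W ∈ conditioning set.
  P5: blocked at fork node W ∈ conditioning set.
{W, Z} satisfies the backdoor criterion.

Yes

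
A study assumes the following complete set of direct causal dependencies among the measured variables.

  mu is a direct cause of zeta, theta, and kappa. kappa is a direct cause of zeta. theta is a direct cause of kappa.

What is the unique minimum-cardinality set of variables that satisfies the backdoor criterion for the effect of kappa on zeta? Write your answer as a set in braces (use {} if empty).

{mu}

Variables eligible for adjustment (non-descendants of kappa, excluding kappa and zeta): {mu, theta}.
Backdoor paths from kappa to zeta:
  P1: kappa <- mu -> zeta
  P2: kappa <- theta <- mu -> zeta
The empty set is not sufficient: P1 (kappa <- mu -> zeta) has no collider blocking it and no conditioned non-collider, so it is open.
Try {mu}:
  P1: blocked at fork node mu ∈ conditioning set.
  P2: blocked at fork node mu ∈ conditioning set.
{mu} contains no descendant of kappa and blocks every backdoor path.
No other singleton works — e.g. {theta} leaves P1 open — so {mu} is the unique smallest valid adjustment set.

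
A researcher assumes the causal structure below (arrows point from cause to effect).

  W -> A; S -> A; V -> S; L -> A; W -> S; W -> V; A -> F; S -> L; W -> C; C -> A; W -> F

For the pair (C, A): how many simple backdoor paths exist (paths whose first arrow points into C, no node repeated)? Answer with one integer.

6

A backdoor path from C to A is any simple undirected path whose first edge points into C (i.e. leaves C via a parent).
Parents of C: {W}.
Enumerating:
  P1: C <- W -> V -> S -> L -> A
  P2: C <- W -> V -> S -> A
  P3: C <- W -> S -> L -> A
  P4: C <- W -> S -> A
  P5: C <- W -> A
  P6: C <- W -> F <- A
That exhausts the simple backdoor paths. Count: 6.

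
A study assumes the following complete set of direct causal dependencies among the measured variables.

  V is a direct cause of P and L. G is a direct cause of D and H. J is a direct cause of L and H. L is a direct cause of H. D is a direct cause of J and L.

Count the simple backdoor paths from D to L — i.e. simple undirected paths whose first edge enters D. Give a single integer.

2

A backdoor path from D to L is any simple undirected path whose first edge points into D (i.e. leaves D via a parent).
Parents of D: {G}.
Enumerating:
  P1: D <- G -> H <- J -> L
  P2: D <- G -> H <- L
That exhausts the simple backdoor paths. Count: 2.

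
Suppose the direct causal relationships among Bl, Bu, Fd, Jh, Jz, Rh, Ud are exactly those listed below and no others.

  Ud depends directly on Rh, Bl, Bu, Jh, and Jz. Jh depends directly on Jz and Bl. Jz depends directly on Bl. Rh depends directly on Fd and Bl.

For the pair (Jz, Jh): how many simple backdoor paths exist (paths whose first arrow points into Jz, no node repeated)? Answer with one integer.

A backdoor path from Jz to Jh is any simple undirected path whose first edge points into Jz (i.e. leaves Jz via a parent).
Parents of Jz: {Bl}.
Enumerating:
  P1: Jz <- Bl -> Rh -> Ud <- Jh
  P2: Jz <- Bl -> Jh
  P3: Jz <- Bl -> Ud <- Jh
That exhausts the simple backdoor paths. Count: 3.

3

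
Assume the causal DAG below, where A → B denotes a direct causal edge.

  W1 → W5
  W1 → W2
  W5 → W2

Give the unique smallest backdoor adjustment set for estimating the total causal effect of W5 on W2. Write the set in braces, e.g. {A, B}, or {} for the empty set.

{W1}

Variables eligible for adjustment (non-descendants of W5, excluding W5 and W2): {W1}.
Backdoor paths from W5 to W2:
  P1: W5 <- W1 -> W2
The empty set is not sufficient: P1 (W5 <- W1 -> W2) has no collider blocking it and no conditioned non-collider, so it is open.
Try {W1}:
  P1: blocked at fork node W1 ∈ conditioning set.
{W1} contains no descendant of W5 and blocks every backdoor path.
{W1} is the unique smallest valid adjustment set.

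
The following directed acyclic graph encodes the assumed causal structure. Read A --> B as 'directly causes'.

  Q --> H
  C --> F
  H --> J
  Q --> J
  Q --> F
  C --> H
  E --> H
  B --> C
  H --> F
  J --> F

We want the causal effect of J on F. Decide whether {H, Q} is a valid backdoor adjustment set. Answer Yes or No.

Yes

Backdoor paths from J to F (paths whose first edge points into J):
  P1: J <- Q -> H <- C -> F
  P2: J <- Q -> H -> F
  P3: J <- Q -> F
  P4: J <- H <- Q -> F
  P5: J <- H <- C -> F
  P6: J <- H -> F
Condition 1 (no descendant of J in the set): holds — descendants of J are {F}; none are in {H, Q}.
Condition 2 (every backdoor path blocked by {H, Q}):
  P1: blocked at fork node Q ∈ conditioning set.
  P2: blocked at fork node Q ∈ conditioning set.
  P3: blocked at fork node Q ∈ conditioning set.
  P4: blocked at chain node H ∈ conditioning set.
  P5: blocked at chain node H ∈ conditioning set.
  P6: blocked at fork node H ∈ conditioning set.
{H, Q} satisfies the backdoor criterion.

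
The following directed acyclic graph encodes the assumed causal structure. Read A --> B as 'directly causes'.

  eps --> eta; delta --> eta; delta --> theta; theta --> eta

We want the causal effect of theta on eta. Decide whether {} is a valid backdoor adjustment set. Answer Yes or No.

Backdoor paths from theta to eta (paths whose first edge points into theta):
  P1: theta <- delta -> eta
Condition 1 (no descendant of theta in the set): holds — descendants of theta are {eta}; none are in {}.
Condition 2 (every backdoor path blocked by {}):
  P1: open — no interior node is in the conditioning set.
{} does not satisfy the backdoor criterion.

No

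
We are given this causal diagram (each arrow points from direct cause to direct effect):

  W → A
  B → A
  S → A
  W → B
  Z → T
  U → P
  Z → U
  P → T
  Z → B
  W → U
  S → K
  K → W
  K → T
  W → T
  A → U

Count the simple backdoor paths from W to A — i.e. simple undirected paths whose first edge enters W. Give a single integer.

A backdoor path from W to A is any simple undirected path whose first edge points into W (i.e. leaves W via a parent).
Parents of W: {K}.
Enumerating:
  P1: W <- K <- S -> A
  P2: W <- K -> T <- Z -> B -> A
  P3: W <- K -> T <- Z -> U <- A
  P4: W <- K -> T <- P <- U <- Z -> B -> A
  P5: W <- K -> T <- P <- U <- A
That exhausts the simple backdoor paths. Count: 5.

5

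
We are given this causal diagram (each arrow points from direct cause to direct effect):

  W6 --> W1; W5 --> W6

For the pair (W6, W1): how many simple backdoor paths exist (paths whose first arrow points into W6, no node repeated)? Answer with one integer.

A backdoor path from W6 to W1 is any simple undirected path whose first edge points into W6 (i.e. leaves W6 via a parent).
Parents of W6: {W5}.
No simple path from any parent of W6 reaches W1 without revisiting W6, so there are no backdoor paths.

0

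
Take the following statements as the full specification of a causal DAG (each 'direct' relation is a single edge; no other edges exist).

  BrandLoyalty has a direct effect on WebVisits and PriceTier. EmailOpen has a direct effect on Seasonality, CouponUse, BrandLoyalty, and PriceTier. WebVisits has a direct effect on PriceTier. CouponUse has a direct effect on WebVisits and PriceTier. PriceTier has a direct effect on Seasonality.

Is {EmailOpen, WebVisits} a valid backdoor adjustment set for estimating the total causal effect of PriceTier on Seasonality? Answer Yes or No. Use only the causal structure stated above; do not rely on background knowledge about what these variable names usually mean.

Backdoor paths from PriceTier to Seasonality (paths whose first edge points into PriceTier):
  P1: PriceTier <- EmailOpen -> Seasonality
  P2: PriceTier <- CouponUse <- EmailOpen -> Seasonality
  P3: PriceTier <- CouponUse -> WebVisits <- BrandLoyalty <- EmailOpen -> Seasonality
  P4: PriceTier <- BrandLoyalty <- EmailOpen -> Seasonality
  P5: PriceTier <- BrandLoyalty -> WebVisits <- CouponUse <- EmailOpen -> Seasonality
  P6: PriceTier <- WebVisits <- CouponUse <- EmailOpen -> Seasonality
  P7: PriceTier <- WebVisits <- BrandLoyalty <- EmailOpen -> Seasonality
Condition 1 (no descendant of PriceTier in the set): holds — descendants of PriceTier are {Seasonality}; none are in {EmailOpen, WebVisits}.
Condition 2 (every backdoor path blocked by {EmailOpen, WebVisits}):
  P1: blocked at fork node EmailOpen ∈ conditioning set.
  P2: blocked at fork node EmailOpen ∈ conditioning set.
  P3: blocked at fork node EmailOpen ∈ conditioning set.
  P4: blocked at fork node EmailOpen ∈ conditioning set.
  P5: blocked at fork node EmailOpen ∈ conditioning set.
  P6: blocked at chain node WebVisits ∈ conditioning set.
  P7: blocked at chain node WebVisits ∈ conditioning set.
{EmailOpen, WebVisits} satisfies the backdoor criterion.

Yes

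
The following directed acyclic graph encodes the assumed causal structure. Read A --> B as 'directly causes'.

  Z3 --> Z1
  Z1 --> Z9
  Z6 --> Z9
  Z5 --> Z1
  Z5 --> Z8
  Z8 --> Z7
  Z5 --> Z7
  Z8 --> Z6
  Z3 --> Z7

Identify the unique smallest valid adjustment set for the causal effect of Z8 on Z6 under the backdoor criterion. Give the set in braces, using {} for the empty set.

{}

Variables eligible for adjustment (non-descendants of Z8, excluding Z8 and Z6): {Z1, Z3, Z5}.
Backdoor paths from Z8 to Z6:
  P1: Z8 <- Z5 -> Z1 -> Z9 <- Z6
  P2: Z8 <- Z5 -> Z7 <- Z3 -> Z1 -> Z9 <- Z6
Each backdoor path contains an unconditioned collider, so every path is already blocked with the empty conditioning set:
  P1: blocked at collider Z9 (neither it nor any descendant is in the conditioning set).
  P2: blocked at collider Z7 (neither it nor any descendant is in the conditioning set).
The empty set is therefore the unique smallest valid set.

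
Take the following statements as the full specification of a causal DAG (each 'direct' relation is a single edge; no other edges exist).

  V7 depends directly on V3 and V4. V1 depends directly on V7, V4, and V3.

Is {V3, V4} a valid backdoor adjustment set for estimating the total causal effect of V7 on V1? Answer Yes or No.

Yes

Backdoor paths from V7 to V1 (paths whose first edge points into V7):
  P1: V7 <- V4 -> V1
  P2: V7 <- V3 -> V1
Condition 1 (no descendant of V7 in the set): holds — descendants of V7 are {V1}; none are in {V3, V4}.
Condition 2 (every backdoor path blocked by {V3, V4}):
  P1: blocked at fork node V4 ∈ conditioning set.
  P2: blocked at fork node V3 ∈ conditioning set.
{V3, V4} satisfies the backdoor criterion.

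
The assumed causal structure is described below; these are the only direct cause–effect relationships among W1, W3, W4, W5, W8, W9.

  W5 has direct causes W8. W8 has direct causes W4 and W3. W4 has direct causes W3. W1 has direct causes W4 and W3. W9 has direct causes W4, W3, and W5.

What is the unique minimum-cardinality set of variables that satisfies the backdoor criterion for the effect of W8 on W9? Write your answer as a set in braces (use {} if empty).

Variables eligible for adjustment (non-descendants of W8, excluding W8 and W9): {W1, W3, W4}.
Backdoor paths from W8 to W9:
  P1: W8 <- W3 -> W4 -> W9
  P2: W8 <- W3 -> W1 <- W4 -> W9
  P3: W8 <- W3 -> W9
  P4: W8 <- W4 <- W3 -> W9
  P5: W8 <- W4 -> W1 <- W3 -> W9
  P6: W8 <- W4 -> W9
The empty set is not sufficient: P1 (W8 <- W3 -> W4 -> W9) has no collider blocking it and no conditioned non-collider, so it is open.
Try {W3, W4}:
  P1: blocked at fork node W3 ∈ conditioning set.
  P2: blocked at fork node W3 ∈ conditioning set.
  P3: blocked at fork node W3 ∈ conditioning set.
  P4: blocked at chain node W4 ∈ conditioning set.
  P5: blocked at fork node W4 ∈ conditioning set.
  P6: blocked at fork node W4 ∈ conditioning set.
{W3, W4} contains no descendant of W8 and blocks every backdoor path.
Every element of {W3, W4} is needed (dropping W3 leaves P3 open; dropping W4 leaves P6 open), so no proper subset is valid.
Among all size-2 subsets of the eligible variables, only {W3, W4} blocks every backdoor path, so it is the unique smallest valid adjustment set.

{W3, W4}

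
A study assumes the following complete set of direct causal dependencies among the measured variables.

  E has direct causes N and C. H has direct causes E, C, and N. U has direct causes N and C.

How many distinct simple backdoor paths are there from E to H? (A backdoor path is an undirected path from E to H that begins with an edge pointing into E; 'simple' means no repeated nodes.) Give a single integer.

A backdoor path from E to H is any simple undirected path whose first edge points into E (i.e. leaves E via a parent).
Parents of E: {C, N}.
Enumerating:
  P1: E <- C -> U <- N -> H
  P2: E <- C -> H
  P3: E <- N -> U <- C -> H
  P4: E <- N -> H
That exhausts the simple backdoor paths. Count: 4.

4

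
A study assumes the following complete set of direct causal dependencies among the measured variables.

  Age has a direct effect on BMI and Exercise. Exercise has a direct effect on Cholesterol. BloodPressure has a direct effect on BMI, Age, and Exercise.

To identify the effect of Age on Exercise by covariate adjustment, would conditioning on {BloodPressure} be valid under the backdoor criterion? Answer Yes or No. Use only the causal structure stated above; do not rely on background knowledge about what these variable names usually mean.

Backdoor paths from Age to Exercise (paths whose first edge points into Age):
  P1: Age <- BloodPressure -> Exercise
Condition 1 (no descendant of Age in the set): holds — descendants of Age are {BMI, Cholesterol, Exercise}; none are in {BloodPressure}.
Condition 2 (every backdoor path blocked by {BloodPressure}):
  P1: blocked at fork node BloodPressure ∈ conditioning set.
{BloodPressure} satisfies the backdoor criterion.

Yes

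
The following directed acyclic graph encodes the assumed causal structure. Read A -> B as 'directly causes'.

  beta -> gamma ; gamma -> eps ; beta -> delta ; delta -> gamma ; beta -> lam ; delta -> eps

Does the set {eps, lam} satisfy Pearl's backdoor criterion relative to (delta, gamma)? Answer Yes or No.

No

Backdoor paths from delta to gamma (paths whose first edge points into delta):
  P1: delta <- beta -> gamma
Condition 1 (no descendant of delta in the set): FAILS — eps is a descendant of delta.
Condition 2 (every backdoor path blocked by {eps, lam}):
  P1: open — no interior node is in the conditioning set.
{eps, lam} does not satisfy the backdoor criterion.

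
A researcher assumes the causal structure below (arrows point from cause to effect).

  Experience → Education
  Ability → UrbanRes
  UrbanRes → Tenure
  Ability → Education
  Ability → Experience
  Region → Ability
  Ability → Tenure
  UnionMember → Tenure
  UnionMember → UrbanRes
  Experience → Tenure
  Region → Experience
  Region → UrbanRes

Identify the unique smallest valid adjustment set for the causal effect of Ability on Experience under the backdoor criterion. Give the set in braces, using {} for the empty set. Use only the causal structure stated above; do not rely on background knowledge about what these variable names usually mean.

{Region}

Variables eligible for adjustment (non-descendants of Ability, excluding Ability and Experience): {Region, UnionMember}.
Backdoor paths from Ability to Experience:
  P1: Ability <- Region -> UrbanRes <- UnionMember -> Tenure <- Experience
  P2: Ability <- Region -> UrbanRes -> Tenure <- Experience
  P3: Ability <- Region -> Experience
The empty set is not sufficient: P3 (Ability <- Region -> Experience) has no collider blocking it and no conditioned non-collider, so it is open.
Try {Region}:
  P1: blocked at fork node Region ∈ conditioning set.
  P2: blocked at fork node Region ∈ conditioning set.
  P3: blocked at fork node Region ∈ conditioning set.
{Region} contains no descendant of Ability and blocks every backdoor path.
No other singleton works — e.g. {UnionMember} leaves P3 open — so {Region} is the unique smallest valid adjustment set.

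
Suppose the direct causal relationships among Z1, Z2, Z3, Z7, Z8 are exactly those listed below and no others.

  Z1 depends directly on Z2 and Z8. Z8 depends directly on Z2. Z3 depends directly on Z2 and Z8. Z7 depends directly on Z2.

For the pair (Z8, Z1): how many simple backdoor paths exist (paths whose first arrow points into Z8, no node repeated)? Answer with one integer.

A backdoor path from Z8 to Z1 is any simple undirected path whose first edge points into Z8 (i.e. leaves Z8 via a parent).
Parents of Z8: {Z2}.
Enumerating:
  P1: Z8 <- Z2 -> Z1
That exhausts the simple backdoor paths. Count: 1.

1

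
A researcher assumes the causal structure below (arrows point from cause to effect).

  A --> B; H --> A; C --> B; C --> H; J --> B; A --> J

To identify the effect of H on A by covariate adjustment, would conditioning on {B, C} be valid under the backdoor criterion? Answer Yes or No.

No

Backdoor paths from H to A (paths whose first edge points into H):
  P1: H <- C -> B <- A
  P2: H <- C -> B <- J <- A
Condition 1 (no descendant of H in the set): FAILS — B is a descendant of H.
Condition 2 (every backdoor path blocked by {B, C}):
  P1: blocked at fork node C ∈ conditioning set.
  P2: blocked at fork node C ∈ conditioning set.
{B, C} does not satisfy the backdoor criterion.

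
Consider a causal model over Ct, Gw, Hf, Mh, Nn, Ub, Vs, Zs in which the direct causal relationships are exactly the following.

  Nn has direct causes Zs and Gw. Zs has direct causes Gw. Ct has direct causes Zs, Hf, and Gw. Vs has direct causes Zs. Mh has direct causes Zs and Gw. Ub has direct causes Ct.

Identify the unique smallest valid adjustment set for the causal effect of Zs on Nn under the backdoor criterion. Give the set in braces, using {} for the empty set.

Variables eligible for adjustment (non-descendants of Zs, excluding Zs and Nn): {Gw, Hf}.
Backdoor paths from Zs to Nn:
  P1: Zs <- Gw -> Nn
The empty set is not sufficient: P1 (Zs <- Gw -> Nn) has no collider blocking it and no conditioned non-collider, so it is open.
Try {Gw}:
  P1: blocked at fork node Gw ∈ conditioning set.
{Gw} contains no descendant of Zs and blocks every backdoor path.
No other singleton works — e.g. {Hf} leaves P1 open — so {Gw} is the unique smallest valid adjustment set.

{Gw}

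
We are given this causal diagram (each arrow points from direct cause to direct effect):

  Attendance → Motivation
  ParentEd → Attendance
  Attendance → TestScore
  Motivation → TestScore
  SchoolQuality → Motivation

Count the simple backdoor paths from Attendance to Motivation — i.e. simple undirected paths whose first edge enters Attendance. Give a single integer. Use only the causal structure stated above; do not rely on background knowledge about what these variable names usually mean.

0

A backdoor path from Attendance to Motivation is any simple undirected path whose first edge points into Attendance (i.e. leaves Attendance via a parent).
Parents of Attendance: {ParentEd}.
No simple path from any parent of Attendance reaches Motivation without revisiting Attendance, so there are no backdoor paths.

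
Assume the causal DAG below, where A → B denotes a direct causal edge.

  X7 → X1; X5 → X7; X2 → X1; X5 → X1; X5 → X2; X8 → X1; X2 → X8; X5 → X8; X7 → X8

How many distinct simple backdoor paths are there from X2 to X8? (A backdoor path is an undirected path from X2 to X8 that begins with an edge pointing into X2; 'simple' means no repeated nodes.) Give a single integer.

5

A backdoor path from X2 to X8 is any simple undirected path whose first edge points into X2 (i.e. leaves X2 via a parent).
Parents of X2: {X5}.
Enumerating:
  P1: X2 <- X5 -> X7 -> X8
  P2: X2 <- X5 -> X7 -> X1 <- X8
  P3: X2 <- X5 -> X8
  P4: X2 <- X5 -> X1 <- X7 -> X8
  P5: X2 <- X5 -> X1 <- X8
That exhausts the simple backdoor paths. Count: 5.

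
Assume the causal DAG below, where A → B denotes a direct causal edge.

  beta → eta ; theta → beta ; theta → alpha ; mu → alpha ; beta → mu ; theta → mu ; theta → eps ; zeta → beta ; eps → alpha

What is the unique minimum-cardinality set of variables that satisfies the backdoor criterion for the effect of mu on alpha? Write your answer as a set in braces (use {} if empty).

Variables eligible for adjustment (non-descendants of mu, excluding mu and alpha): {beta, eps, eta, theta, zeta}.
Backdoor paths from mu to alpha:
  P1: mu <- theta -> eps -> alpha
  P2: mu <- theta -> alpha
  P3: mu <- beta <- theta -> eps -> alpha
  P4: mu <- beta <- theta -> alpha
The empty set is not sufficient: P1 (mu <- theta -> eps -> alpha) has no collider blocking it and no conditioned non-collider, so it is open.
Try {theta}:
  P1: blocked at fork node theta ∈ conditioning set.
  P2: blocked at fork node theta ∈ conditioning set.
  P3: blocked at fork node theta ∈ conditioning set.
  P4: blocked at fork node theta ∈ conditioning set.
{theta} contains no descendant of mu and blocks every backdoor path.
No other singleton works — e.g. {zeta} leaves P1 open — so {theta} is the unique smallest valid adjustment set.

{theta}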